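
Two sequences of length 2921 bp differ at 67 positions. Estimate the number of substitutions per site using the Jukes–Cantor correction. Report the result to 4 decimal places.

p = 67/2921 ≈ 0.022937.
d = −(3/4) ln(1 − 4p/3) = −0.75 ln(1 − 0.030583) = −0.75 ln(0.969417)
  = −0.75 × (-0.031060) = 0.023295 substitutions/site.

0.0233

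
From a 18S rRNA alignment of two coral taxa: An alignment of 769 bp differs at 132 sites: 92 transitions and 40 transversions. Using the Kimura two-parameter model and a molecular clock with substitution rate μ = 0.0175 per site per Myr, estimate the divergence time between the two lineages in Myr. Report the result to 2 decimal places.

P = 92/769 ≈ 0.119636 and Q = 40/769 ≈ 0.052016.
Under the Kimura two-parameter model, d = −½ ln(1 − 2P − Q) − ¼ ln(1 − 2Q).
1 − 2P − Q = 0.708712, giving −½ ln(0.708712) = 0.172153.
1 − 2Q = 0.895968, giving −¼ ln(0.895968) = 0.027463.
d = 0.172153 + 0.027463 = 0.199616.
Under a molecular clock d = 2μt, so t = d/(2μ) = 0.199616 / (2 × 0.0175) = 5.70 Myr.

5.70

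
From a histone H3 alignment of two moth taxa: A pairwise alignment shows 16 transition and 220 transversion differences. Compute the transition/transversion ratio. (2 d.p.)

R = 16/220 = 0.072727… ≈ 0.07 (to 2 d.p.).

0.07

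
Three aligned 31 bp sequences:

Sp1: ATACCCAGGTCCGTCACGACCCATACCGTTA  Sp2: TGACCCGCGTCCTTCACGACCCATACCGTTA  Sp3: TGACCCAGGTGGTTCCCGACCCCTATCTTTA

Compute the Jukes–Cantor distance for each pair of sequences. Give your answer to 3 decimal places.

Sp1–Sp2: 5/31 sites differ → p ≈ 0.16129, d = −0.75 ln(1 − 0.215053) = 0.181604 ≈ 0.182.
Sp1–Sp3: 9/31 sites differ → p ≈ 0.290323, d = −0.75 ln(1 − 0.387097) = 0.367161 ≈ 0.367.
Sp2–Sp3: 8/31 sites differ → p ≈ 0.258065, d = −0.75 ln(1 − 0.344087) = 0.316295 ≈ 0.316.

d(Sp1,Sp2) = 0.182, d(Sp1,Sp3) = 0.367, d(Sp2,Sp3) = 0.316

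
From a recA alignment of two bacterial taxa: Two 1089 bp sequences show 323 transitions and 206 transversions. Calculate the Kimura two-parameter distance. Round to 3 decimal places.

P = 323/1089 ≈ 0.296602 and Q = 206/1089 ≈ 0.189164.
Under the Kimura two-parameter model, d = −½ ln(1 − 2P − Q) − ¼ ln(1 − 2Q).
1 − 2P − Q = 0.217632, giving −½ ln(0.217632) = 0.762475.
1 − 2Q = 0.621672, giving −¼ ln(0.621672) = 0.118836.
d = 0.762475 + 0.118836 = 0.881311.

0.881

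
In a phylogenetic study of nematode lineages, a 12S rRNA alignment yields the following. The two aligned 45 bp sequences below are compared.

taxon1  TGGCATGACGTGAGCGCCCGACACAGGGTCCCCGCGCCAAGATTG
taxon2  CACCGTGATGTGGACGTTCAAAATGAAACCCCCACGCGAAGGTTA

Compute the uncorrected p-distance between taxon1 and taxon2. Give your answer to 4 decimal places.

0.4667

The sequences differ at 21 of 45 positions.
p = 21/45 = 0.466666… ≈ 0.4667 (to 4 d.p.).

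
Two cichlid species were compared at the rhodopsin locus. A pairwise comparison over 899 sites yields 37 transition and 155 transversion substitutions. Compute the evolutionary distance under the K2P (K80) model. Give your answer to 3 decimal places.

P = 37/899 ≈ 0.041157 and Q = 155/899 ≈ 0.172414.
Under the Kimura two-parameter model, d = −½ ln(1 − 2P − Q) − ¼ ln(1 − 2Q).
1 − 2P − Q = 0.745272, giving −½ ln(0.745272) = 0.147003.
1 − 2Q = 0.655172, giving −¼ ln(0.655172) = 0.105714.
d = 0.147003 + 0.105714 = 0.252717.

0.253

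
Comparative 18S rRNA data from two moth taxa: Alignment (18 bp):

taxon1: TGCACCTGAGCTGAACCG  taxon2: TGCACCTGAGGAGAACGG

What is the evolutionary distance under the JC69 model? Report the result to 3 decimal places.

The sequences differ at 3 of 18 sites (11, 12, 17), so p = 3/18 ≈ 0.166667.
d = −(3/4) ln(1 − 4p/3) = −0.75 ln(1 − 0.222223) = −0.75 ln(0.777777)
  = −0.75 × (-0.251315) = 0.188486 substitutions/site.

0.188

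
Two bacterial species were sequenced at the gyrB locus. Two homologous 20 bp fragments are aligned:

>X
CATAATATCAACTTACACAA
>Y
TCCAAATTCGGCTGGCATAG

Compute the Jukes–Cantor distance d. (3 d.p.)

The sequences differ at 11 of 20 sites, so p = 11/20 = 0.55.
d = −(3/4) ln(1 − 4p/3) = −0.75 ln(1 − 0.733333) = −0.75 ln(0.266667)
  = −0.75 × (-1.321755) = 0.991316 substitutions/site.

0.991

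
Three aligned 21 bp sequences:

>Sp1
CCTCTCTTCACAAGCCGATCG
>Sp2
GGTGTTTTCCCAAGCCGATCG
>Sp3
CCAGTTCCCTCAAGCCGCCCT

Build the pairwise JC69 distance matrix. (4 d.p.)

Sp1–Sp2: 5/21 sites differ → p ≈ 0.238095, d = −0.75 ln(1 − 0.31746) = 0.286451 ≈ 0.2865.
Sp1–Sp3: 9/21 sites differ → p ≈ 0.428571, d = −0.75 ln(1 − 0.571428) = 0.635472 ≈ 0.6355.
Sp2–Sp3: 9/21 sites differ → p ≈ 0.428571, d = −0.75 ln(1 − 0.571428) = 0.635472 ≈ 0.6355.

d(Sp1,Sp2) = 0.2865, d(Sp1,Sp3) = 0.6355, d(Sp2,Sp3) = 0.6355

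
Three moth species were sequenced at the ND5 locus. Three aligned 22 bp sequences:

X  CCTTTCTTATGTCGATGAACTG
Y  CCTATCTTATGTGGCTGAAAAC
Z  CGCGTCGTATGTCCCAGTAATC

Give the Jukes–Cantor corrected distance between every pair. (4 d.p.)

X–Y: 6/22 sites differ → p ≈ 0.272727, d = −0.75 ln(1 − 0.363636) = 0.338988 ≈ 0.3390.
X–Z: 10/22 sites differ → p ≈ 0.454545, d = −0.75 ln(1 − 0.60606) = 0.698667 ≈ 0.6987.
Y–Z: 9/22 sites differ → p ≈ 0.409091, d = −0.75 ln(1 − 0.545455) = 0.591344 ≈ 0.5913.

d(X,Y) = 0.3390, d(X,Z) = 0.6987, d(Y,Z) = 0.5913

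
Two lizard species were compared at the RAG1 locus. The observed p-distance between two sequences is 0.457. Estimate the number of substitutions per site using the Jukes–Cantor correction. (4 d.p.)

0.7049

d = −(3/4) ln(1 − 4p/3) = −0.75 ln(1 − 0.609333) = −0.75 ln(0.390667)
  = −0.75 × (-0.939900) = 0.704925 substitutions/site.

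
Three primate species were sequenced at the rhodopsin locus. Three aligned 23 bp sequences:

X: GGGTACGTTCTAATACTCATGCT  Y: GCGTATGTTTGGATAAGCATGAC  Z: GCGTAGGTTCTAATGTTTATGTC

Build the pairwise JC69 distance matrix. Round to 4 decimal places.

d(X,Y) = 0.5532, d(X,Z) = 0.3904, d(Y,Z) = 0.5532

X–Y: 9/23 sites differ → p ≈ 0.391304, d = −0.75 ln(1 − 0.521739) = 0.553199 ≈ 0.5532.
X–Z: 7/23 sites differ → p ≈ 0.304348, d = −0.75 ln(1 − 0.405797) = 0.390401 ≈ 0.3904.
Y–Z: 9/23 sites differ → p ≈ 0.391304, d = −0.75 ln(1 − 0.521739) = 0.553199 ≈ 0.5532.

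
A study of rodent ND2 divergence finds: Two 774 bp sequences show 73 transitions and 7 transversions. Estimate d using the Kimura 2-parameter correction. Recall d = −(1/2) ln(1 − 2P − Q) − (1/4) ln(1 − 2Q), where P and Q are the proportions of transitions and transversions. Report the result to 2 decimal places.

0.11

P = 73/774 ≈ 0.094315 and Q = 7/774 ≈ 0.009044.
Under the Kimura two-parameter model, d = −½ ln(1 − 2P − Q) − ¼ ln(1 − 2Q).
1 − 2P − Q = 0.802326, giving −½ ln(0.802326) = 0.110120.
1 − 2Q = 0.981912, giving −¼ ln(0.981912) = 0.004563.
d = 0.110120 + 0.004563 = 0.114683.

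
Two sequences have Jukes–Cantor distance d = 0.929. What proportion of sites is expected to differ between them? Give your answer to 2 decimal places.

0.53

p = (3/4)(1 − e^(−4d/3)) = 0.75 × (1 − e^(-1.238667)) = 0.75 × (1 − 0.289770) = 0.532673.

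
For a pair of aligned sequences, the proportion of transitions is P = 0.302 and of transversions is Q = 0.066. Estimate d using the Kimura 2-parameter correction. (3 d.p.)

Under the Kimura two-parameter model, d = −½ ln(1 − 2P − Q) − ¼ ln(1 − 2Q).
1 − 2P − Q = 0.33, giving −½ ln(0.33) = 0.554331.
1 − 2Q = 0.868, giving −¼ ln(0.868) = 0.035391.
d = 0.554331 + 0.035391 = 0.589722.

0.590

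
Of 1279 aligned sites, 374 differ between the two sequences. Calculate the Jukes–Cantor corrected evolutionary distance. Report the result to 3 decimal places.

p = 374/1279 ≈ 0.292416.
d = −(3/4) ln(1 − 4p/3) = −0.75 ln(1 − 0.389888) = −0.75 ln(0.610112)
  = −0.75 × (-0.494113) = 0.370585 substitutions/site.

0.371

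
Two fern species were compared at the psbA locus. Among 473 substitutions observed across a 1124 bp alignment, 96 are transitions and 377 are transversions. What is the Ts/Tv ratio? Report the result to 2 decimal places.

R = 96/377 = 0.254641… ≈ 0.25 (to 2 d.p.).

0.25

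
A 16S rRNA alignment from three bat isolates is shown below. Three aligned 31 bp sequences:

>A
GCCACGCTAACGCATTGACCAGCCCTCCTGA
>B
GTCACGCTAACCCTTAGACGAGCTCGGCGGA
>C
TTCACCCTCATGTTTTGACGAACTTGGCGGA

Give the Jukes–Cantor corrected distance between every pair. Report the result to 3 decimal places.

d(A,B) = 0.367, d(A,C) = 0.691, d(B,C) = 0.367

A–B: 9/31 sites differ → p ≈ 0.290323, d = −0.75 ln(1 − 0.387097) = 0.367161 ≈ 0.367.
A–C: 14/31 sites differ → p ≈ 0.451613, d = −0.75 ln(1 − 0.602151) = 0.691262 ≈ 0.691.
B–C: 9/31 sites differ → p ≈ 0.290323, d = −0.75 ln(1 − 0.387097) = 0.367161 ≈ 0.367.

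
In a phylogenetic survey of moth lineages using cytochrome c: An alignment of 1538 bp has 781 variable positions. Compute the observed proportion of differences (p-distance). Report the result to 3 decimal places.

0.508

p = 781/1538 = 0.507802… ≈ 0.508 (to 3 d.p.).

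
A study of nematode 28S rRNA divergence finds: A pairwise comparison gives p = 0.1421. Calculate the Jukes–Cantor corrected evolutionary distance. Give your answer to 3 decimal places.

d = −(3/4) ln(1 − 4p/3) = −0.75 ln(1 − 0.189467) = −0.75 ln(0.810533)
  = −0.75 × (-0.210063) = 0.157547 substitutions/site.

0.158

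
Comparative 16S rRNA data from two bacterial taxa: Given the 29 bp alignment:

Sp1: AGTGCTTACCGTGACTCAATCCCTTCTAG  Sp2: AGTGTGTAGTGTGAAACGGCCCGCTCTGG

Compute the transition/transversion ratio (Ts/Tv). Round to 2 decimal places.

Transitions are A↔G and C↔T; transversions are all other mismatches.
Transitions: 7. Transversions: 5.
R = 7/5 = 1.40.

1.40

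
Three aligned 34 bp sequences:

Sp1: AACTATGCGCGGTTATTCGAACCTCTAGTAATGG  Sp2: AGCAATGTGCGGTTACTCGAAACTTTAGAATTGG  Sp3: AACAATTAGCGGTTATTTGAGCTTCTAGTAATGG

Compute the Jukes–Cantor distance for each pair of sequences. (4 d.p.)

d(Sp1,Sp2) = 0.2824, d(Sp1,Sp3) = 0.2012, d(Sp2,Sp3) = 0.4234

Sp1–Sp2: 8/34 sites differ → p ≈ 0.235294, d = −0.75 ln(1 − 0.313725) = 0.282358 ≈ 0.2824.
Sp1–Sp3: 6/34 sites differ → p ≈ 0.176471, d = −0.75 ln(1 − 0.235295) = 0.201199 ≈ 0.2012.
Sp2–Sp3: 11/34 sites differ → p ≈ 0.323529, d = −0.75 ln(1 − 0.431372) = 0.423397 ≈ 0.4234.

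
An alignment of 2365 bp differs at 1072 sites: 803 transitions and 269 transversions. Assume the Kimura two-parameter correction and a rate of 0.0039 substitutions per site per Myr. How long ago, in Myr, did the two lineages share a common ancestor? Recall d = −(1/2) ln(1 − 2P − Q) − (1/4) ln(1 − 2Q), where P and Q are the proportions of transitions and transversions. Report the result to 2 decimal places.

109.18

P = 803/2365 ≈ 0.339535 and Q = 269/2365 ≈ 0.113742.
Under the Kimura two-parameter model, d = −½ ln(1 − 2P − Q) − ¼ ln(1 − 2Q).
1 − 2P − Q = 0.207188, giving −½ ln(0.207188) = 0.787064.
1 − 2Q = 0.772516, giving −¼ ln(0.772516) = 0.064526.
d = 0.787064 + 0.064526 = 0.851590.
Under a molecular clock d = 2μt, so t = d/(2μ) = 0.851590 / (2 × 0.0039) = 109.18 Myr.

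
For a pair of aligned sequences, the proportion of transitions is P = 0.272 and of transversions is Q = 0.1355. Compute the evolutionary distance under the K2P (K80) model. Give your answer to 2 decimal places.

0.65

Under the Kimura two-parameter model, d = −½ ln(1 − 2P − Q) − ¼ ln(1 − 2Q).
1 − 2P − Q = 0.3205, giving −½ ln(0.3205) = 0.568937.
1 − 2Q = 0.729, giving −¼ ln(0.729) = 0.079020.
d = 0.568937 + 0.079020 = 0.647957.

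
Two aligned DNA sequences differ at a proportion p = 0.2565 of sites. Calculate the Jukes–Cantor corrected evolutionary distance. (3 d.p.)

d = −(3/4) ln(1 − 4p/3) = −0.75 ln(1 − 0.342) = −0.75 ln(0.658)
  = −0.75 × (-0.418550) = 0.313913 substitutions/site.

0.314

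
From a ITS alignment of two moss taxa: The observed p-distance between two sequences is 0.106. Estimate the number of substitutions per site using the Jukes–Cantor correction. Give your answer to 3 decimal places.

d = −(3/4) ln(1 − 4p/3) = −0.75 ln(1 − 0.141333) = −0.75 ln(0.858667)
  = −0.75 × (-0.152374) = 0.114281 substitutions/site.

0.114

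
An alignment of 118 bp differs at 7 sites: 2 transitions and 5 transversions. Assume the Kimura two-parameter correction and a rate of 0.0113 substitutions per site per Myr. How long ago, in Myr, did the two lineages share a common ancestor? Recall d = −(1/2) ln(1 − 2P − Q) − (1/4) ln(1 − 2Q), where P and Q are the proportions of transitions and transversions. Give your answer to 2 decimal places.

P = 2/118 ≈ 0.016949 and Q = 5/118 ≈ 0.042373.
Under the Kimura two-parameter model, d = −½ ln(1 − 2P − Q) − ¼ ln(1 − 2Q).
1 − 2P − Q = 0.923729, giving −½ ln(0.923729) = 0.039668.
1 − 2Q = 0.915254, giving −¼ ln(0.915254) = 0.022138.
d = 0.039668 + 0.022138 = 0.061806.
Under a molecular clock d = 2μt, so t = d/(2μ) = 0.061806 / (2 × 0.0113) = 2.73 Myr.

2.73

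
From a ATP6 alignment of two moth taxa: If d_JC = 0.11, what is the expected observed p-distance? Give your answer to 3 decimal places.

p = (3/4)(1 − e^(−4d/3)) = 0.75 × (1 − e^(-0.146667)) = 0.75 × (1 − 0.863582) = 0.102314.

0.102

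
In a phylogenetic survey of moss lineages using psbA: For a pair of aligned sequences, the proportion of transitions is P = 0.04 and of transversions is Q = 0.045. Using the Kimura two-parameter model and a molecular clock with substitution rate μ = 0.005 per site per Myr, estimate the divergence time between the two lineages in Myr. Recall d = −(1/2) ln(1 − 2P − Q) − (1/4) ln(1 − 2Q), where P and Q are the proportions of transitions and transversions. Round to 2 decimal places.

Under the Kimura two-parameter model, d = −½ ln(1 − 2P − Q) − ¼ ln(1 − 2Q).
1 − 2P − Q = 0.875, giving −½ ln(0.875) = 0.066766.
1 − 2Q = 0.91, giving −¼ ln(0.91) = 0.023578.
d = 0.066766 + 0.023578 = 0.090344.
Under a molecular clock d = 2μt, so t = d/(2μ) = 0.090344 / (2 × 0.005) = 9.03 Myr.

9.03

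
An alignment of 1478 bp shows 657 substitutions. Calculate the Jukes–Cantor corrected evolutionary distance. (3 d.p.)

0.674

p = 657/1478 ≈ 0.44452.
d = −(3/4) ln(1 − 4p/3) = −0.75 ln(1 − 0.592693) = −0.75 ln(0.407307)
  = −0.75 × (-0.898188) = 0.673641 substitutions/site.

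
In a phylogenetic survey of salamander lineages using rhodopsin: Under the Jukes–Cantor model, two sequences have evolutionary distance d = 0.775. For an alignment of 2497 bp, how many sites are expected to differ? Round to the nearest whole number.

Invert JC69: p = (3/4)(1 − e^(−4d/3)) = 0.75 × (1 − e^(-1.033333)) = 0.75 × (1 − 0.355819) = 0.483136.
Expected differing sites = pL ≈ 0.483136 × 2497 = 1206.390592 ≈ 1206.

1206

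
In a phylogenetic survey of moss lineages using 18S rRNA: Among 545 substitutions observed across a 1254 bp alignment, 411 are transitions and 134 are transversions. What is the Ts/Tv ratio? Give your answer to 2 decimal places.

R = 411/134 = 3.067164… ≈ 3.07 (to 2 d.p.).

3.07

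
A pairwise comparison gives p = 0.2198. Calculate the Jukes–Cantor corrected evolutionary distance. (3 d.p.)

0.260

d = −(3/4) ln(1 − 4p/3) = −0.75 ln(1 − 0.293067) = −0.75 ln(0.706933)
  = −0.75 × (-0.346819) = 0.260114 substitutions/site.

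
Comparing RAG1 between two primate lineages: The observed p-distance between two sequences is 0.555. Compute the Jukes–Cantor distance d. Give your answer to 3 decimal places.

1.010

d = −(3/4) ln(1 − 4p/3) = −0.75 ln(1 − 0.74) = −0.75 ln(0.26)
  = −0.75 × (-1.347074) = 1.010306 substitutions/site.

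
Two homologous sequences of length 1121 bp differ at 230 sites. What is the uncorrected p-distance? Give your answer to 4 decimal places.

0.2052

p = 230/1121 = 0.205173… ≈ 0.2052 (to 4 d.p.).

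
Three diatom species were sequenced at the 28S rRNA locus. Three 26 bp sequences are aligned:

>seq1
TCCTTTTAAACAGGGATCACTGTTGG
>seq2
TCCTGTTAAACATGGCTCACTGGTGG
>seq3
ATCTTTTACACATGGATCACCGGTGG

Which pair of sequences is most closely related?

seq1 and seq2

seq1–seq2: 4/26 differ, p = 0.154, d = 0.172.
seq1–seq3: 6/26 differ, p = 0.231, d = 0.276.
seq2–seq3: 6/26 differ, p = 0.231, d = 0.276.
The smallest distance is between seq1 and seq2.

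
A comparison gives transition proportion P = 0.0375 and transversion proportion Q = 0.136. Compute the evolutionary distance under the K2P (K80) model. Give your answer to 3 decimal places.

Under the Kimura two-parameter model, d = −½ ln(1 − 2P − Q) − ¼ ln(1 − 2Q).
1 − 2P − Q = 0.789, giving −½ ln(0.789) = 0.118494.
1 − 2Q = 0.728, giving −¼ ln(0.728) = 0.079364.
d = 0.118494 + 0.079364 = 0.197858.

0.198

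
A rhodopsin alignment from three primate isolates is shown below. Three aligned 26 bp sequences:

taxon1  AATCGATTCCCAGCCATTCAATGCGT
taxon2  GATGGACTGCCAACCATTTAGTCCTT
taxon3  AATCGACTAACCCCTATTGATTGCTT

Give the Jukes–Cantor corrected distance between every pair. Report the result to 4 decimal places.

d(taxon1,taxon2) = 0.4643, d(taxon1,taxon3) = 0.4643, d(taxon2,taxon3) = 0.5393

taxon1–taxon2: 9/26 sites differ → p ≈ 0.346154, d = −0.75 ln(1 − 0.461539) = 0.464280 ≈ 0.4643.
taxon1–taxon3: 9/26 sites differ → p ≈ 0.346154, d = −0.75 ln(1 − 0.461539) = 0.464280 ≈ 0.4643.
taxon2–taxon3: 10/26 sites differ → p ≈ 0.384615, d = −0.75 ln(1 − 0.51282) = 0.539341 ≈ 0.5393.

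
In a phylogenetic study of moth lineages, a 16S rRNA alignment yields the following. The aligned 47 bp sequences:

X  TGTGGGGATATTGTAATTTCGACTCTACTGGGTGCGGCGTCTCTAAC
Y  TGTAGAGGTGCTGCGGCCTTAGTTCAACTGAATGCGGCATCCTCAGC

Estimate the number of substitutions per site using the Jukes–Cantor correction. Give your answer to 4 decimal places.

The sequences differ at 22 of 47 sites, so p = 22/47 ≈ 0.468085.
d = −(3/4) ln(1 − 4p/3) = −0.75 ln(1 − 0.624113) = −0.75 ln(0.375887)
  = −0.75 × (-0.978467) = 0.733850 substitutions/site.

0.7339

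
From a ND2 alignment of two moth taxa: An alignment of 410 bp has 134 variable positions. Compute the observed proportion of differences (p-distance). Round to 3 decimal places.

p = 134/410 = 0.326829… ≈ 0.327 (to 3 d.p.).

0.327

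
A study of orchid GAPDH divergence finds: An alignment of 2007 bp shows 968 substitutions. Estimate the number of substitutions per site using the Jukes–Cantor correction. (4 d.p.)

p = 968/2007 ≈ 0.482312.
d = −(3/4) ln(1 − 4p/3) = −0.75 ln(1 − 0.643083) = −0.75 ln(0.356917)
  = −0.75 × (-1.030252) = 0.772689 substitutions/site.

0.7727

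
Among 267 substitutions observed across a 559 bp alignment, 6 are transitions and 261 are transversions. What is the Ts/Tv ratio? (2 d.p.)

0.02

R = 6/261 = 0.022988… ≈ 0.02 (to 2 d.p.).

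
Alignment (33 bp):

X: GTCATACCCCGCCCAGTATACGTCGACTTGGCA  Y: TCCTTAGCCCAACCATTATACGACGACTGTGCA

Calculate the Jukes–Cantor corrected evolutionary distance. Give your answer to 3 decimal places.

The sequences differ at 10 of 33 sites (1, 2, 4, 7, 11, 12, 16, 23, 29, 30), so p = 10/33 ≈ 0.30303.
d = −(3/4) ln(1 − 4p/3) = −0.75 ln(1 − 0.40404) = −0.75 ln(0.59596)
  = −0.75 × (-0.517582) = 0.388187 substitutions/site.

0.388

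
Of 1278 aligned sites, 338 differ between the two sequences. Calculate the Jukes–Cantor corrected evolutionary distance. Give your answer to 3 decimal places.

0.326

p = 338/1278 ≈ 0.264476.
d = −(3/4) ln(1 − 4p/3) = −0.75 ln(1 − 0.352635) = −0.75 ln(0.647365)
  = −0.75 × (-0.434845) = 0.326134 substitutions/site.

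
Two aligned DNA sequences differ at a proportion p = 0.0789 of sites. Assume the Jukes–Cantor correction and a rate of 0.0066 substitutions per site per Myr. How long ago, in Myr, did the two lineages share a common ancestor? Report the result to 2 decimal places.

d = −(3/4) ln(1 − 4p/3) = −0.75 ln(1 − 0.1052) = −0.75 ln(0.8948)
  = −0.75 × (-0.111155) = 0.083366 substitutions/site.
Under a molecular clock d = 2μt, so t = d/(2μ) = 0.083366 / (2 × 0.0066) = 6.32 Myr.

6.32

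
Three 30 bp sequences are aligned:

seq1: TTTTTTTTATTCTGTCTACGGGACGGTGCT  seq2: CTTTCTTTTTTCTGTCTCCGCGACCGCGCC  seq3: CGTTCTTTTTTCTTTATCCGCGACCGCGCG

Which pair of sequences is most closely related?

seq1–seq2: 8/30 differ, p = 0.267, d = 0.330.
seq1–seq3: 11/30 differ, p = 0.367, d = 0.503.
seq2–seq3: 4/30 differ, p = 0.133, d = 0.147.
The smallest distance is between seq2 and seq3.

seq2 and seq3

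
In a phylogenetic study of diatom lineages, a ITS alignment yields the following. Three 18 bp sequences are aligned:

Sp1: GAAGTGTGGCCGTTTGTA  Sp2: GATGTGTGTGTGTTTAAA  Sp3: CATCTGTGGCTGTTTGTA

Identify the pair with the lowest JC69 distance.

Sp1–Sp2: 6/18 differ, p = 0.333, d = 0.441.
Sp1–Sp3: 4/18 differ, p = 0.222, d = 0.264.
Sp2–Sp3: 6/18 differ, p = 0.333, d = 0.441.
The smallest distance is between Sp1 and Sp3.

Sp1 and Sp3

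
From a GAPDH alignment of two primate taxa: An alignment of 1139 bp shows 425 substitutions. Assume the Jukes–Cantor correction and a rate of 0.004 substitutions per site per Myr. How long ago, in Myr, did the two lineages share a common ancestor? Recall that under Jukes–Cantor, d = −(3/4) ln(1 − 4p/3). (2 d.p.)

64.52

p = 425/1139 ≈ 0.373134.
d = −(3/4) ln(1 − 4p/3) = −0.75 ln(1 − 0.497512) = −0.75 ln(0.502488)
  = −0.75 × (-0.688184) = 0.516138 substitutions/site.
Under a molecular clock d = 2μt, so t = d/(2μ) = 0.516138 / (2 × 0.004) = 64.52 Myr.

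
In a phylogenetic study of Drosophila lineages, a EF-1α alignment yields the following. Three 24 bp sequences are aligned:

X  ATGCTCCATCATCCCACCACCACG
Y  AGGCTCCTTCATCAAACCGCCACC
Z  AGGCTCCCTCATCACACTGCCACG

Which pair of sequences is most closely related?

X–Y: 6/24 differ, p = 0.250, d = 0.304.
X–Z: 5/24 differ, p = 0.208, d = 0.244.
Y–Z: 4/24 differ, p = 0.167, d = 0.188.
The smallest distance is between Y and Z.

Y and Z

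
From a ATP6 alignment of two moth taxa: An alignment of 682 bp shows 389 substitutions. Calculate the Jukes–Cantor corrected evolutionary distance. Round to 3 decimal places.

1.072

p = 389/682 ≈ 0.570381.
d = −(3/4) ln(1 − 4p/3) = −0.75 ln(1 − 0.760508) = −0.75 ln(0.239492)
  = −0.75 × (-1.429235) = 1.071926 substitutions/site.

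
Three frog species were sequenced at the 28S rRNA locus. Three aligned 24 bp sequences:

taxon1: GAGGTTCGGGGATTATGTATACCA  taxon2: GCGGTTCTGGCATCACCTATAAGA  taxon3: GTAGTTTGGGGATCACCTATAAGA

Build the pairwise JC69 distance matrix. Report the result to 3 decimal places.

d(taxon1,taxon2) = 0.441, d(taxon1,taxon3) = 0.441, d(taxon2,taxon3) = 0.244

taxon1–taxon2: 8/24 sites differ → p ≈ 0.333333, d = −0.75 ln(1 − 0.444444) = 0.440839 ≈ 0.441.
taxon1–taxon3: 8/24 sites differ → p ≈ 0.333333, d = −0.75 ln(1 − 0.444444) = 0.440839 ≈ 0.441.
taxon2–taxon3: 5/24 sites differ → p ≈ 0.208333, d = −0.75 ln(1 − 0.277777) = 0.244066 ≈ 0.244.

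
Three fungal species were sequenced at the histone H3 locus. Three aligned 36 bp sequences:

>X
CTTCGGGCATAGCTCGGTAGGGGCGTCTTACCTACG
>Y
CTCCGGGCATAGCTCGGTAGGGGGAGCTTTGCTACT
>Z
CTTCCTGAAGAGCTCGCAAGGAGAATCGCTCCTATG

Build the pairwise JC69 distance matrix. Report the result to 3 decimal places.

X–Y: 7/36 sites differ → p ≈ 0.194444, d = −0.75 ln(1 − 0.259259) = 0.225078 ≈ 0.225.
X–Z: 13/36 sites differ → p ≈ 0.361111, d = −0.75 ln(1 − 0.481481) = 0.492584 ≈ 0.493.
Y–Z: 15/36 sites differ → p ≈ 0.416667, d = −0.75 ln(1 − 0.555556) = 0.608198 ≈ 0.608.

d(X,Y) = 0.225, d(X,Z) = 0.493, d(Y,Z) = 0.608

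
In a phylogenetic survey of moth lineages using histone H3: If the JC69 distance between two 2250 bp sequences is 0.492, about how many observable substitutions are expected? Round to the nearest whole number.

Invert JC69: p = (3/4)(1 − e^(−4d/3)) = 0.75 × (1 − e^(-0.656)) = 0.75 × (1 − 0.518923) = 0.360808.
Expected differing sites = pL ≈ 0.360808 × 2250 = 811.818 ≈ 812.

812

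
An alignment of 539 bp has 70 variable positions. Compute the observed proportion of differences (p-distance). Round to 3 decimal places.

p = 70/539 = 0.129870… ≈ 0.130 (to 3 d.p.).

0.130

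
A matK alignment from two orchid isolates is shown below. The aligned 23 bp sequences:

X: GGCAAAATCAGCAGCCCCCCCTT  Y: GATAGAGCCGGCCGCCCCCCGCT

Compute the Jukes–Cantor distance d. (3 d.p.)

The sequences differ at 9 of 23 sites (2, 3, 5, 7, 8, 10, 13, 21, 22), so p = 9/23 ≈ 0.391304.
d = −(3/4) ln(1 − 4p/3) = −0.75 ln(1 − 0.521739) = −0.75 ln(0.478261)
  = −0.75 × (-0.737599) = 0.553199 substitutions/site.

0.553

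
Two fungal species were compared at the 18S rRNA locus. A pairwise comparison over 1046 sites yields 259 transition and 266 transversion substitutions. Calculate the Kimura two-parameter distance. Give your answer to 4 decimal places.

P = 259/1046 ≈ 0.24761 and Q = 266/1046 ≈ 0.254302.
Under the Kimura two-parameter model, d = −½ ln(1 − 2P − Q) − ¼ ln(1 − 2Q).
1 − 2P − Q = 0.250478, giving −½ ln(0.250478) = 0.692192.
1 − 2Q = 0.491396, giving −¼ ln(0.491396) = 0.177626.
d = 0.692192 + 0.177626 = 0.869818.

0.8698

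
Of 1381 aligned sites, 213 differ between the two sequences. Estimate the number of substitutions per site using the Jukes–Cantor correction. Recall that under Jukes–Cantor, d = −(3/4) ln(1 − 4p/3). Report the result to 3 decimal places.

p = 213/1381 ≈ 0.154236.
d = −(3/4) ln(1 − 4p/3) = −0.75 ln(1 − 0.205648) = −0.75 ln(0.794352)
  = −0.75 × (-0.230229) = 0.172672 substitutions/site.

0.173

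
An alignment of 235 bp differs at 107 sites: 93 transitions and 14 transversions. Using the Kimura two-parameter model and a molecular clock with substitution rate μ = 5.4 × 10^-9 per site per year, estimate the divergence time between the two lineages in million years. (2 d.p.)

P = 93/235 ≈ 0.395745 and Q = 14/235 ≈ 0.059574.
Under the Kimura two-parameter model, d = −½ ln(1 − 2P − Q) − ¼ ln(1 − 2Q).
1 − 2P − Q = 0.148936, giving −½ ln(0.148936) = 0.952119.
1 − 2Q = 0.880852, giving −¼ ln(0.880852) = 0.031716.
d = 0.952119 + 0.031716 = 0.983835.
Under a molecular clock d = 2μt, so t = d/(2μ) = 0.983835 / (2 × 5.4 × 10^-9) = 91.10 million years.

91.10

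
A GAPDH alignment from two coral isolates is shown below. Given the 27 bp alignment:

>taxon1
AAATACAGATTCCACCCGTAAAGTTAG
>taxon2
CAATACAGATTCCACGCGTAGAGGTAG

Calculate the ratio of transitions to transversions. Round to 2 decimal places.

0.33

Transitions are A↔G and C↔T; transversions are all other mismatches.
Transitions: 1. Transversions: 3.
R = 1/3 = 0.333333… ≈ 0.33 (to 2 d.p.).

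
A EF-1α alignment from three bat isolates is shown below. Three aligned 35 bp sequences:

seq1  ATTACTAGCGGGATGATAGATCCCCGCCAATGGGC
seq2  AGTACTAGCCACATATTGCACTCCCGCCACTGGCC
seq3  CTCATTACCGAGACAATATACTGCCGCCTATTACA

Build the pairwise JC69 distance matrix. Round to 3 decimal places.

d(seq1,seq2) = 0.458, d(seq1,seq3) = 0.705, d(seq2,seq3) = 0.782

seq1–seq2: 12/35 sites differ → p ≈ 0.342857, d = −0.75 ln(1 − 0.457143) = 0.458182 ≈ 0.458.
seq1–seq3: 16/35 sites differ → p ≈ 0.457143, d = −0.75 ln(1 − 0.609524) = 0.705292 ≈ 0.705.
seq2–seq3: 17/35 sites differ → p ≈ 0.485714, d = −0.75 ln(1 − 0.647619) = 0.782282 ≈ 0.782.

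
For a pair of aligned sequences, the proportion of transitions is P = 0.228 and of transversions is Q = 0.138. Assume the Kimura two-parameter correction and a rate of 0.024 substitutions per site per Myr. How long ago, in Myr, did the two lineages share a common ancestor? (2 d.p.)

11.07

Under the Kimura two-parameter model, d = −½ ln(1 − 2P − Q) − ¼ ln(1 − 2Q).
1 − 2P − Q = 0.406, giving −½ ln(0.406) = 0.450701.
1 − 2Q = 0.724, giving −¼ ln(0.724) = 0.080741.
d = 0.450701 + 0.080741 = 0.531442.
Under a molecular clock d = 2μt, so t = d/(2μ) = 0.531442 / (2 × 0.024) = 11.07 Myr.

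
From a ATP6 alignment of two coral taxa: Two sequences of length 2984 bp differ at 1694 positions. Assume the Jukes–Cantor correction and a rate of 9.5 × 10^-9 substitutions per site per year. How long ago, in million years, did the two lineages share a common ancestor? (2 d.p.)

p = 1694/2984 ≈ 0.567694.
d = −(3/4) ln(1 − 4p/3) = −0.75 ln(1 − 0.756925) = −0.75 ln(0.243075)
  = −0.75 × (-1.414385) = 1.060789 substitutions/site.
Under a molecular clock d = 2μt, so t = d/(2μ) = 1.060789 / (2 × 9.5 × 10^-9) = 55.83 million years.

55.83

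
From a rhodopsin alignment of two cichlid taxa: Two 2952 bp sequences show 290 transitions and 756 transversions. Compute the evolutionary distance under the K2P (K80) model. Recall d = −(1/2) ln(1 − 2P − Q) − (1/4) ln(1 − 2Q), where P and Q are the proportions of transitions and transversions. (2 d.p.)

P = 290/2952 ≈ 0.098238 and Q = 756/2952 ≈ 0.256098.
Under the Kimura two-parameter model, d = −½ ln(1 − 2P − Q) − ¼ ln(1 − 2Q).
1 − 2P − Q = 0.547426, giving −½ ln(0.547426) = 0.301264.
1 − 2Q = 0.487804, giving −¼ ln(0.487804) = 0.179460.
d = 0.301264 + 0.179460 = 0.480724.

0.48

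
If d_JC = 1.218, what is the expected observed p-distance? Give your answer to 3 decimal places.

p = (3/4)(1 − e^(−4d/3)) = 0.75 × (1 − e^(-1.624)) = 0.75 × (1 − 0.197109) = 0.602168.

0.602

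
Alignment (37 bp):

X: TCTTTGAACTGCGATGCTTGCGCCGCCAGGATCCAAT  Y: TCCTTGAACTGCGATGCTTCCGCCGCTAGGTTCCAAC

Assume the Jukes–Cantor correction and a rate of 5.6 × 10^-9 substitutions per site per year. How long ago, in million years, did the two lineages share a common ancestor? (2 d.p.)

13.30

The sequences differ at 5 of 37 sites (3, 20, 27, 31, 37), so p = 5/37 ≈ 0.135135.
d = −(3/4) ln(1 − 4p/3) = −0.75 ln(1 − 0.18018) = −0.75 ln(0.81982)
  = −0.75 × (-0.198670) = 0.149003 substitutions/site.
Under a molecular clock d = 2μt, so t = d/(2μ) = 0.149003 / (2 × 5.6 × 10^-9) = 13.30 million years.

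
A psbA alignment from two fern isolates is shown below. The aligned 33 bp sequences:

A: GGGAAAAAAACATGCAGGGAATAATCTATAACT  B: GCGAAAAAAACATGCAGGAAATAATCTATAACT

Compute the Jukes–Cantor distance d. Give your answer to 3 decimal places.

0.063

The sequences differ at 2 of 33 sites (2, 19), so p = 2/33 ≈ 0.060606.
d = −(3/4) ln(1 − 4p/3) = −0.75 ln(1 − 0.080808) = −0.75 ln(0.919192)
  = −0.75 × (-0.084260) = 0.063195 substitutions/site.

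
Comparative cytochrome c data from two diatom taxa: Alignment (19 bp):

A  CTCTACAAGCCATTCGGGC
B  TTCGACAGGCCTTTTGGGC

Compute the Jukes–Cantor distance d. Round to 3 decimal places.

The sequences differ at 5 of 19 sites (1, 4, 8, 12, 15), so p = 5/19 ≈ 0.263158.
d = −(3/4) ln(1 − 4p/3) = −0.75 ln(1 − 0.350877) = −0.75 ln(0.649123)
  = −0.75 × (-0.432133) = 0.324100 substitutions/site.

0.324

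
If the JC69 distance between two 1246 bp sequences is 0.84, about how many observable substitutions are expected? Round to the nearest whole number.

630

Invert JC69: p = (3/4)(1 − e^(−4d/3)) = 0.75 × (1 − e^(-1.12)) = 0.75 × (1 − 0.326280) = 0.505290.
Expected differing sites = pL ≈ 0.505290 × 1246 = 629.59134 ≈ 630.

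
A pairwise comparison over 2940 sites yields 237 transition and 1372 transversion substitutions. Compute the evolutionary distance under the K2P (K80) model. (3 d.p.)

1.171

P = 237/2940 ≈ 0.080612 and Q = 1372/2940 ≈ 0.466667.
Under the Kimura two-parameter model, d = −½ ln(1 − 2P − Q) − ¼ ln(1 − 2Q).
1 − 2P − Q = 0.372109, giving −½ ln(0.372109) = 0.494284.
1 − 2Q = 0.066666, giving −¼ ln(0.066666) = 0.677015.
d = 0.494284 + 0.677015 = 1.171299.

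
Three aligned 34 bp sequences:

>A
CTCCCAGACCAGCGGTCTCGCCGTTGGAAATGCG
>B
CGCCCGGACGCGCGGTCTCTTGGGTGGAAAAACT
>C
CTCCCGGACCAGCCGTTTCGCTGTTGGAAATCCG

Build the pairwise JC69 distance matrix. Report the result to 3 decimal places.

A–B: 11/34 sites differ → p ≈ 0.323529, d = −0.75 ln(1 − 0.431372) = 0.423397 ≈ 0.423.
A–C: 5/34 sites differ → p ≈ 0.147059, d = −0.75 ln(1 − 0.196079) = 0.163691 ≈ 0.164.
B–C: 12/34 sites differ → p ≈ 0.352941, d = −0.75 ln(1 − 0.470588) = 0.476991 ≈ 0.477.

d(A,B) = 0.423, d(A,C) = 0.164, d(B,C) = 0.477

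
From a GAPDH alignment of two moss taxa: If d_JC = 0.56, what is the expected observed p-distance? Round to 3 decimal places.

p = (3/4)(1 − e^(−4d/3)) = 0.75 × (1 − e^(-0.746667)) = 0.75 × (1 − 0.473944) = 0.394542.

0.395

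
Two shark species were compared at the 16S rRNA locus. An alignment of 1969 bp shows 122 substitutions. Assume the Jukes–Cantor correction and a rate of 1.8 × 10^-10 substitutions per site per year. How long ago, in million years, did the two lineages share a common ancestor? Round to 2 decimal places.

p = 122/1969 ≈ 0.06196.
d = −(3/4) ln(1 − 4p/3) = −0.75 ln(1 − 0.082613) = −0.75 ln(0.917387)
  = −0.75 × (-0.086226) = 0.064670 substitutions/site.
Under a molecular clock d = 2μt, so t = d/(2μ) = 0.064670 / (2 × 1.8 × 10^-10) = 179.64 million years.

179.64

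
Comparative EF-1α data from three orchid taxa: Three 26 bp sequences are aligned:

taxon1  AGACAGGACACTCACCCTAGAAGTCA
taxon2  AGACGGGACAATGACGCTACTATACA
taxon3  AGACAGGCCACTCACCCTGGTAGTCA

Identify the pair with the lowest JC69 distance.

taxon1 and taxon3

taxon1–taxon2: 8/26 differ, p = 0.308, d = 0.396.
taxon1–taxon3: 3/26 differ, p = 0.115, d = 0.125.
taxon2–taxon3: 9/26 differ, p = 0.346, d = 0.464.
The smallest distance is between taxon1 and taxon3.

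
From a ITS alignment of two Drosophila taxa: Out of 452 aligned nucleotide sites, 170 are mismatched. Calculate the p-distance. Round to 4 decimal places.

0.3761

p = 170/452 = 0.376106… ≈ 0.3761 (to 4 d.p.).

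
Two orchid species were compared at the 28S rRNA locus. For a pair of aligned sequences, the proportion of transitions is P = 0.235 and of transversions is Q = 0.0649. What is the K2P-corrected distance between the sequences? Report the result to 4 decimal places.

Under the Kimura two-parameter model, d = −½ ln(1 − 2P − Q) − ¼ ln(1 − 2Q).
1 − 2P − Q = 0.4651, giving −½ ln(0.4651) = 0.382751.
1 − 2Q = 0.8702, giving −¼ ln(0.8702) = 0.034758.
d = 0.382751 + 0.034758 = 0.417509.

0.4175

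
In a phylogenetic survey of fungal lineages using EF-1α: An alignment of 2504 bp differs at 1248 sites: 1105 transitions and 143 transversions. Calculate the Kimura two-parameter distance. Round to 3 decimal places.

P = 1105/2504 ≈ 0.441294 and Q = 143/2504 ≈ 0.057109.
Under the Kimura two-parameter model, d = −½ ln(1 − 2P − Q) − ¼ ln(1 − 2Q).
1 − 2P − Q = 0.060303, giving −½ ln(0.060303) = 1.404187.
1 − 2Q = 0.885782, giving −¼ ln(0.885782) = 0.030321.
d = 1.404187 + 0.030321 = 1.434508.

1.435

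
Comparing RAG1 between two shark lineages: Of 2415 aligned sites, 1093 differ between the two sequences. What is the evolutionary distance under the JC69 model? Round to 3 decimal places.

0.694

p = 1093/2415 ≈ 0.452588.
d = −(3/4) ln(1 − 4p/3) = −0.75 ln(1 − 0.603451) = −0.75 ln(0.396549)
  = −0.75 × (-0.924956) = 0.693717 substitutions/site.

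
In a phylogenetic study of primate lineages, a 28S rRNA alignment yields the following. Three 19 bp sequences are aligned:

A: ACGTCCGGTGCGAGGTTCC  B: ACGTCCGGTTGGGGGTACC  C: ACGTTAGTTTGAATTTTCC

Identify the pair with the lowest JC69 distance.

A and B

A–B: 4/19 differ, p = 0.211, d = 0.247.
A–C: 8/19 differ, p = 0.421, d = 0.618.
B–C: 8/19 differ, p = 0.421, d = 0.618.
The smallest distance is between A and B.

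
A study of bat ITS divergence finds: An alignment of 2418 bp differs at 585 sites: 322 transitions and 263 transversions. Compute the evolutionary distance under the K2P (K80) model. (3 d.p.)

0.296

P = 322/2418 ≈ 0.133168 and Q = 263/2418 ≈ 0.108768.
Under the Kimura two-parameter model, d = −½ ln(1 − 2P − Q) − ¼ ln(1 − 2Q).
1 − 2P − Q = 0.624896, giving −½ ln(0.624896) = 0.235085.
1 − 2Q = 0.782464, giving −¼ ln(0.782464) = 0.061327.
d = 0.235085 + 0.061327 = 0.296412.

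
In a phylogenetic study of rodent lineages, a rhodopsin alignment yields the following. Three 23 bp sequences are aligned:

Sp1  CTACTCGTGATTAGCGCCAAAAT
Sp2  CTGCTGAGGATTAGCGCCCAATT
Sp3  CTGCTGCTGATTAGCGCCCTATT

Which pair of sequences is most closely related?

Sp2 and Sp3

Sp1–Sp2: 6/23 differ, p = 0.261, d = 0.321.
Sp1–Sp3: 6/23 differ, p = 0.261, d = 0.321.
Sp2–Sp3: 3/23 differ, p = 0.130, d = 0.143.
The smallest distance is between Sp2 and Sp3.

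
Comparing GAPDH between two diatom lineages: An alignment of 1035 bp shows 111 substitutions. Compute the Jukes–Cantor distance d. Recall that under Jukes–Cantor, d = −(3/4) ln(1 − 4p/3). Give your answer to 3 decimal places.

0.116

p = 111/1035 ≈ 0.107246.
d = −(3/4) ln(1 − 4p/3) = −0.75 ln(1 − 0.142995) = −0.75 ln(0.857005)
  = −0.75 × (-0.154312) = 0.115734 substitutions/site.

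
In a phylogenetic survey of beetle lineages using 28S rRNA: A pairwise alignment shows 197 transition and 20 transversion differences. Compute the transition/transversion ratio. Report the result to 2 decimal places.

9.85

R = 197/20 = 9.85.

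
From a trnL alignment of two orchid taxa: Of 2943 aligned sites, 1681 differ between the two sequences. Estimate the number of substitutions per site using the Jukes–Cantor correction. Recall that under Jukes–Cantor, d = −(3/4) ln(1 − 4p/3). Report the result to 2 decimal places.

p = 1681/2943 ≈ 0.571186.
d = −(3/4) ln(1 − 4p/3) = −0.75 ln(1 − 0.761581) = −0.75 ln(0.238419)
  = −0.75 × (-1.433726) = 1.075295 substitutions/site.

1.08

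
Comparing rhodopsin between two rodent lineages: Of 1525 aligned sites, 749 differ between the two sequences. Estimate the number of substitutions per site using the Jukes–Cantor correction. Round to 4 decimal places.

p = 749/1525 ≈ 0.491148.
d = −(3/4) ln(1 − 4p/3) = −0.75 ln(1 − 0.654864) = −0.75 ln(0.345136)
  = −0.75 × (-1.063817) = 0.797863 substitutions/site.

0.7979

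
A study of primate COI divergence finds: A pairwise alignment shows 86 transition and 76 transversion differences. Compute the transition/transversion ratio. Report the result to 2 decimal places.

R = 86/76 = 1.131578… ≈ 1.13 (to 2 d.p.).

1.13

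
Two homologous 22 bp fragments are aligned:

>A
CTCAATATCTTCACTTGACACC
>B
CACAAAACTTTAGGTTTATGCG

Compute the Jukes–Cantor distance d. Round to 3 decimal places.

0.824

The sequences differ at 11 of 22 sites, so p = 11/22 = 0.5.
d = −(3/4) ln(1 − 4p/3) = −0.75 ln(1 − 0.666667) = −0.75 ln(0.333333)
  = −0.75 × (-1.098613) = 0.823960 substitutions/site.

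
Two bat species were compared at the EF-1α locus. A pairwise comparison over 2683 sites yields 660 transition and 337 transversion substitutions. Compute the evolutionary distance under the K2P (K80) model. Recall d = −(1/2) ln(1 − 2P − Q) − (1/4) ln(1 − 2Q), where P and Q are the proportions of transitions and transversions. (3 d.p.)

0.553

P = 660/2683 ≈ 0.245993 and Q = 337/2683 ≈ 0.125606.
Under the Kimura two-parameter model, d = −½ ln(1 − 2P − Q) − ¼ ln(1 − 2Q).
1 − 2P − Q = 0.382408, giving −½ ln(0.382408) = 0.480634.
1 − 2Q = 0.748788, giving −¼ ln(0.748788) = 0.072325.
d = 0.480634 + 0.072325 = 0.552959.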